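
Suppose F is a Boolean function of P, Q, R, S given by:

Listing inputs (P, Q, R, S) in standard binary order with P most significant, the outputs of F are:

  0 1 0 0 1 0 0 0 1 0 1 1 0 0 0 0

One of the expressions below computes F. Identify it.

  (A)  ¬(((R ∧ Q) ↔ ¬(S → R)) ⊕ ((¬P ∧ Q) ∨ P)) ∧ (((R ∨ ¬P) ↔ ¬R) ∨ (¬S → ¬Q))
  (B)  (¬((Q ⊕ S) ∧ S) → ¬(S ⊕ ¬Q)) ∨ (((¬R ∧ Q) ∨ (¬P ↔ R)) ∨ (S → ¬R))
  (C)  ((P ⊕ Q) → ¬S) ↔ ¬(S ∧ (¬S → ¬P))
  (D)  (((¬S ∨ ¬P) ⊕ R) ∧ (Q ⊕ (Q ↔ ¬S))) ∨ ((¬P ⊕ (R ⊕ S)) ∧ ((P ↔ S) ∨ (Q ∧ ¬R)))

(B) disagrees with F on (0,0,0,0) (formula → 1, table → 0); rule it out.
(C) disagrees with F on (0,0,0,0) (formula → 1, table → 0); rule it out.
(D) disagrees with F on (0,0,0,0) (formula → 1, table → 0); rule it out.
Only (A) survives; checking it on all 16 rows confirms it matches F.

A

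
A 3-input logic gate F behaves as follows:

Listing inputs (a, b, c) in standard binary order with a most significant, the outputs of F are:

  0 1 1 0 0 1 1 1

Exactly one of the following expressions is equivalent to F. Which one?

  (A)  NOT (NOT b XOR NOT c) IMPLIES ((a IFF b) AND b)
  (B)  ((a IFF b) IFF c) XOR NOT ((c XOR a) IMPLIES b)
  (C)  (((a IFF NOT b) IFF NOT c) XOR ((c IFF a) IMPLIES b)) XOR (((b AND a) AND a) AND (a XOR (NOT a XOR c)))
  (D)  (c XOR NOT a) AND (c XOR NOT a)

(B) fails at (0,0,1): the formula yields 0, F is 1.
(C) fails at (0,0,1): the formula yields 0, F is 1.
(D) fails at (0,0,0): the formula yields 1, F is 0.
That leaves (A). Evaluating it on every row reproduces the table of F exactly.

A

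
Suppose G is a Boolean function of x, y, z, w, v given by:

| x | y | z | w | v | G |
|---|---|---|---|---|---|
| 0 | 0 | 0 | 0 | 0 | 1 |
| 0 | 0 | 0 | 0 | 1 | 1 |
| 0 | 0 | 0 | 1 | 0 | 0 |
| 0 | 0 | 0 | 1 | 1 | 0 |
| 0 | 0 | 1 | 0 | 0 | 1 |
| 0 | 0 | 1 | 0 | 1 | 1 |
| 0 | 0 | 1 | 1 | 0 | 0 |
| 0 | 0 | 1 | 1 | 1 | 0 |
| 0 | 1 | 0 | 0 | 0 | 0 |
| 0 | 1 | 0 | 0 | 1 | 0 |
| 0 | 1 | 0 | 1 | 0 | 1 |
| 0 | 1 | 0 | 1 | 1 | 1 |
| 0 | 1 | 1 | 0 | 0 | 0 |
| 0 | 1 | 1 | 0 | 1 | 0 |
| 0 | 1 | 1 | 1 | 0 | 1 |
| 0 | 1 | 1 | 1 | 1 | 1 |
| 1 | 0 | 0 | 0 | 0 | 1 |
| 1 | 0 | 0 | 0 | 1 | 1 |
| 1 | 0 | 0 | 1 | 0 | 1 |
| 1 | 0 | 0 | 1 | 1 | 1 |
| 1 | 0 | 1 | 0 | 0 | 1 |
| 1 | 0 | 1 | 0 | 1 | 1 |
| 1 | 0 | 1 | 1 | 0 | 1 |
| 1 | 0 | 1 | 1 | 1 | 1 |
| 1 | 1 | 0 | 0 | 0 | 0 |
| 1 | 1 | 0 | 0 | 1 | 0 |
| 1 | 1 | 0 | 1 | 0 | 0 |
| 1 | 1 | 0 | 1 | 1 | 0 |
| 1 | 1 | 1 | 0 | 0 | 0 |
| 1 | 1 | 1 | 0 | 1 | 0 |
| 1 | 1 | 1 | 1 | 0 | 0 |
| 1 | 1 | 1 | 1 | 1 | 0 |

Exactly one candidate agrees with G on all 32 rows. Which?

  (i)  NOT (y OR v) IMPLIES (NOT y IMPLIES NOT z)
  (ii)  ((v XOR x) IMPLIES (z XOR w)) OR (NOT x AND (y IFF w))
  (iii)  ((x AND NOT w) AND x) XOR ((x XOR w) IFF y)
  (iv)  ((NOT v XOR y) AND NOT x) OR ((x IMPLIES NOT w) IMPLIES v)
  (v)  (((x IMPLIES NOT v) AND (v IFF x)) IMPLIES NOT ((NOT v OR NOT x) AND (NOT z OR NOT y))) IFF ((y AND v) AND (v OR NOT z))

(i): at (0,0,0,1,0) it gives 1, but G = 0 — eliminated.
(ii): at (0,0,0,1,0) it gives 1, but G = 0 — eliminated.
(iv): at (0,0,0,1,0) it gives 1, but G = 0 — eliminated.
(v): at (0,0,0,0,1) it gives 0, but G = 1 — eliminated.
Only (iii) survives; checking it on all 32 rows confirms it matches G.

iii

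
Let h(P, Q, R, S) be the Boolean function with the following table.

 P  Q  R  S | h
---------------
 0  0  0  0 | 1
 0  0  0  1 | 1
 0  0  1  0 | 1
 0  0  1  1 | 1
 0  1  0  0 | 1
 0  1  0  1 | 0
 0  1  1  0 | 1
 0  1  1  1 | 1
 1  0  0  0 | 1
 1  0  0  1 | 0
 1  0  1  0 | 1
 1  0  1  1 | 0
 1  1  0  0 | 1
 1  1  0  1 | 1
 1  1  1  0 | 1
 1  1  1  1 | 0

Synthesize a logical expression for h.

There are just 4 zero rows: (0,1,0,1), (1,0,0,1), (1,0,1,1), (1,1,1,1). Their minterms are ¬P·Q·¬R·S, P·¬Q·¬R·S, P·¬Q·R·S, P·Q·R·S; the OR of those covers precisely the 0-outputs, and negating it yields h.

h(P, Q, R, S) = NOT ((((((NOT P AND Q) AND NOT R) AND S) OR (((P AND NOT Q) AND NOT R) AND S)) OR (((P AND NOT Q) AND R) AND S)) OR (((P AND Q) AND R) AND S))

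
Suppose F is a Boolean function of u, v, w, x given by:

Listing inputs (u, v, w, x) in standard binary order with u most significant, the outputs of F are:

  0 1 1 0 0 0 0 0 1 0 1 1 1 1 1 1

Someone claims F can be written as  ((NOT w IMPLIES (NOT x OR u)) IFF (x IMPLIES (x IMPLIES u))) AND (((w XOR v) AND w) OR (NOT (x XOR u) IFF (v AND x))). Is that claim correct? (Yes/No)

Test each input against both F and the formula:
  u=0, v=0, w=0, x=0: formula gives 0, F = 0 ✓
  u=0, v=0, w=0, x=1: formula gives 1, F = 1 ✓
  u=0, v=0, w=1, x=0: formula gives 1, F = 1 ✓
  u=0, v=0, w=1, x=1: formula gives 0, F = 0 ✓
  … (the remaining 12 rows also agree.)
All 16 rows match — the expression computes F exactly.

Yes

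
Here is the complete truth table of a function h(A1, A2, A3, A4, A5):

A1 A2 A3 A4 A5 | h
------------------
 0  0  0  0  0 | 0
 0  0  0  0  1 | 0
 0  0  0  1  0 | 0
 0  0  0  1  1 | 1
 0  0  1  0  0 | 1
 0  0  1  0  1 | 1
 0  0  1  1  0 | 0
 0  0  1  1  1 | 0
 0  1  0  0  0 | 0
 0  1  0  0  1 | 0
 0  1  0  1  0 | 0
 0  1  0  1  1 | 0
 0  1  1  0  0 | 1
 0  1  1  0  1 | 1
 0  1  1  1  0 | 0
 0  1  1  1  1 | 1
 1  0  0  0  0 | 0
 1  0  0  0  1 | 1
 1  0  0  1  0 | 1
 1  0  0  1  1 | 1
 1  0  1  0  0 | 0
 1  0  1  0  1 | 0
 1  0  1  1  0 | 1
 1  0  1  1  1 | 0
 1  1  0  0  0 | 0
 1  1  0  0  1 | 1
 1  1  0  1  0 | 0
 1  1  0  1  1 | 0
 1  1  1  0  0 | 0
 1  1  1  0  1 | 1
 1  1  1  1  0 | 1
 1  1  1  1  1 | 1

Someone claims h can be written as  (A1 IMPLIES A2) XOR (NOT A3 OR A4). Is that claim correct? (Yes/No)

No

Check the formula against h row by row:
  A1=0, A2=0, A3=0, A4=0, A5=0: formula gives 0, h = 0 ✓
  A1=0, A2=0, A3=0, A4=0, A5=1: formula gives 0, h = 0 ✓
  A1=0, A2=0, A3=0, A4=1, A5=0: formula gives 0, h = 0 ✓
  A1=0, A2=0, A3=0, A4=1, A5=1: formula gives 0, but h = 1 ✗
Since they disagree at (0,0,0,1,1), the expression is not a correct formula for h.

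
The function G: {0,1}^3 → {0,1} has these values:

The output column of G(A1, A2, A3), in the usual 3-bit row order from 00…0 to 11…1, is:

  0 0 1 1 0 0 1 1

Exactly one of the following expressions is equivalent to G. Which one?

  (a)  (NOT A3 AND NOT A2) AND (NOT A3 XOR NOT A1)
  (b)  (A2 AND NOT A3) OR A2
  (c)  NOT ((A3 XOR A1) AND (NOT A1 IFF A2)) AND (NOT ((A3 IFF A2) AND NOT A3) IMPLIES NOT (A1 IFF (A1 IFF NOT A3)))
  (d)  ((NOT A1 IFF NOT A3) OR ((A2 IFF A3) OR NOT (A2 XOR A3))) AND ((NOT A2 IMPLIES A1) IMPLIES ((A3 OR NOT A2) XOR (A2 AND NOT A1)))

b

(a) disagrees with G on (0,1,0) (formula → 0, table → 1); rule it out.
(c) disagrees with G on (0,0,0) (formula → 1, table → 0); rule it out.
(d) disagrees with G on (0,0,0) (formula → 1, table → 0); rule it out.
Only (b) survives; checking it on all 8 rows confirms it matches G.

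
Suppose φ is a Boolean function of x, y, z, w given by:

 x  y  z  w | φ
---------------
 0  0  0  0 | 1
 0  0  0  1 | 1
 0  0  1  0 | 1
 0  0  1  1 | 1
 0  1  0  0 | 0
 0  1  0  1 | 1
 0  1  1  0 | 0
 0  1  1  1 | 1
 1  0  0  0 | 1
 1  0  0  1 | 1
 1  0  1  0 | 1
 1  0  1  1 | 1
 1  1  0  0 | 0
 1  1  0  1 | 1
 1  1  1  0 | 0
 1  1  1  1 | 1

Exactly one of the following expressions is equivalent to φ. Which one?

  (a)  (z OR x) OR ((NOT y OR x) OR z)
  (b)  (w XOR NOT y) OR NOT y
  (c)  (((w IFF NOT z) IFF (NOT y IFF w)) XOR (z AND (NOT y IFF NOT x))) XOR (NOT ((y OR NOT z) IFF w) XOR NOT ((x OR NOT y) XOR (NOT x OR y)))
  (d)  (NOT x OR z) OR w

b

(a) disagrees with φ on (0,1,0,1) (formula → 0, table → 1); rule it out.
(c) disagrees with φ on (0,0,0,1) (formula → 0, table → 1); rule it out.
(d) disagrees with φ on (0,1,0,0) (formula → 1, table → 0); rule it out.
That leaves (b). Evaluating it on every row reproduces the table of φ exactly.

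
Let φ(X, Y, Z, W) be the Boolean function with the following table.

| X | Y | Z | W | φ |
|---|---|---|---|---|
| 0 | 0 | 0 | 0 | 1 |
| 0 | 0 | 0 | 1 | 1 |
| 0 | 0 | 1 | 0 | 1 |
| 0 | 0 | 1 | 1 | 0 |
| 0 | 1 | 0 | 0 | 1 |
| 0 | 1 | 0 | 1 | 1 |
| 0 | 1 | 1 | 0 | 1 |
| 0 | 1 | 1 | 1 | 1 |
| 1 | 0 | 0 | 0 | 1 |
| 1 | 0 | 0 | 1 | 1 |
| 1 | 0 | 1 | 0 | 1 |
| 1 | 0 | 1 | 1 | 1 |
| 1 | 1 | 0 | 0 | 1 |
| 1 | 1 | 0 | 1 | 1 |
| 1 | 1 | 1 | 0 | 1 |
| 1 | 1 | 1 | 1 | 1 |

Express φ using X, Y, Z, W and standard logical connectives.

φ(X, Y, Z, W) = (((X' · Y') · Z) · W)'

φ is 0 on exactly one input, (0,0,1,1), whose minterm is ¬X·¬Y·Z·W. So φ is the negation of that single conjunction.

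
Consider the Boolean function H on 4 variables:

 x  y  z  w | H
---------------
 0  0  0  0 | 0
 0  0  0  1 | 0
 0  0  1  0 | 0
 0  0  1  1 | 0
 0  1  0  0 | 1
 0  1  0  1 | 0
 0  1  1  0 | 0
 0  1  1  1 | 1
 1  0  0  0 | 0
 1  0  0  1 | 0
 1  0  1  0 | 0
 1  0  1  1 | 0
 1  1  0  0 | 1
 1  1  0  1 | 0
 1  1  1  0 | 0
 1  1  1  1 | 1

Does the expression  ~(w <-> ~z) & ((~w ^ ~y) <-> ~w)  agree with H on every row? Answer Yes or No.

Check the formula against H row by row:
  x=0, y=0, z=0, w=0: formula gives 0, H = 0 ✓
  x=0, y=0, z=0, w=1: formula gives 0, H = 0 ✓
  x=0, y=0, z=1, w=0: formula gives 0, H = 0 ✓
  x=0, y=0, z=1, w=1: formula gives 0, H = 0 ✓
  … (the remaining 12 rows also agree.)
All 16 rows match — the expression computes H exactly.

Yes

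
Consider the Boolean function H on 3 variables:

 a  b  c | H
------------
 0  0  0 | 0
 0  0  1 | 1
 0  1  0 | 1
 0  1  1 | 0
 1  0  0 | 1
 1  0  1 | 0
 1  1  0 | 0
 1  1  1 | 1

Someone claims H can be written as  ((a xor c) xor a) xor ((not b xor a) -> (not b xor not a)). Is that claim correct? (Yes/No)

Check the formula against H row by row:
  a=0, b=0, c=0: formula gives 0, H = 0 ✓
  a=0, b=0, c=1: formula gives 1, H = 1 ✓
  a=0, b=1, c=0: formula gives 1, H = 1 ✓
  a=0, b=1, c=1: formula gives 0, H = 0 ✓
  a=1, b=0, c=0: formula gives 1, H = 1 ✓
  …and likewise for the remaining 3 rows.
No disagreement on any input; they are logically equivalent.

Yes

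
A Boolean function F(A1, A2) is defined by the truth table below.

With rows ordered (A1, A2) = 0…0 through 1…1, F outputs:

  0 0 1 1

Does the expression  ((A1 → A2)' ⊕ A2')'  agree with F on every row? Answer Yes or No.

Check the formula against F row by row:
  A1=0, A2=0: formula gives 0, F = 0 ✓
  A1=0, A2=1: formula gives 1, but F = 0 ✗
Since they disagree at (0,1), the expression is not a correct formula for F.

No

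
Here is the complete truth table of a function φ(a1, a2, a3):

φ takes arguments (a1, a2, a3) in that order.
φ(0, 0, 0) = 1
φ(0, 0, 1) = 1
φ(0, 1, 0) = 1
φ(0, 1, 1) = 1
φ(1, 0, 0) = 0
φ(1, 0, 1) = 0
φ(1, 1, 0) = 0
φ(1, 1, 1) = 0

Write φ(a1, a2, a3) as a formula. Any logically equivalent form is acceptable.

The output is the negation of a1.

φ(a1, a2, a3) = NOT a1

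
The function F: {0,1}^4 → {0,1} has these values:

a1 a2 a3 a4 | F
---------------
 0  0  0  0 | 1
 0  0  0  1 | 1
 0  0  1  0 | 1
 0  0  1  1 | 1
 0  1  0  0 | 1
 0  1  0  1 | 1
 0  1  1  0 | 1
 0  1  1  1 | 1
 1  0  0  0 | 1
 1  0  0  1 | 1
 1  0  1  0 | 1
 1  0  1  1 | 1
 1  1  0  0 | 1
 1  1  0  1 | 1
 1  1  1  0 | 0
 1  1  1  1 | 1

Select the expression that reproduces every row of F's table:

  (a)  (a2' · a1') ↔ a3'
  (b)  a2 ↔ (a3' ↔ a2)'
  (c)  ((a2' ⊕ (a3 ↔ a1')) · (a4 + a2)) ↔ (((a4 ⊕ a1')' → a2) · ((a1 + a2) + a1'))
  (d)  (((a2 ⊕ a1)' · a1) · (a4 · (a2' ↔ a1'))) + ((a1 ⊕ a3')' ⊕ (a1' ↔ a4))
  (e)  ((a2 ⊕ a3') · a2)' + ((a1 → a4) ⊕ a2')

(a) disagrees with F on (0,0,1,0) (formula → 0, table → 1); rule it out.
(b) disagrees with F on (0,0,0,0) (formula → 0, table → 1); rule it out.
(c) disagrees with F on (0,0,0,0) (formula → 0, table → 1); rule it out.
(d) disagrees with F on (0,0,0,0) (formula → 0, table → 1); rule it out.
That leaves (e). Evaluating it on every row reproduces the table of F exactly.

e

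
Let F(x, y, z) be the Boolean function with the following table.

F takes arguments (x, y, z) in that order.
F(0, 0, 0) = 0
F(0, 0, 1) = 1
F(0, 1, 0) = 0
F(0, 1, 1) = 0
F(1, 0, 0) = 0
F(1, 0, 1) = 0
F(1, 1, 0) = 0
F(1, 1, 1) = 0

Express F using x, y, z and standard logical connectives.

F(x, y, z) = (¬x ∧ ¬y) ∧ z

F is 1 on exactly one input, (0,0,1), whose minterm is ¬x·¬y·z. So F is just that conjunction.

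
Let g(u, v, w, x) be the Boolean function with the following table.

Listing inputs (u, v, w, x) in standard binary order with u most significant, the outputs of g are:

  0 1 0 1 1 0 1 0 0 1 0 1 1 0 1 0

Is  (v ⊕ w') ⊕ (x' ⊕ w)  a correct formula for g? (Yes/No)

Check the formula against g row by row:
  u=0, v=0, w=0, x=0: formula gives 0, g = 0 ✓
  u=0, v=0, w=0, x=1: formula gives 1, g = 1 ✓
  u=0, v=0, w=1, x=0: formula gives 0, g = 0 ✓
  u=0, v=0, w=1, x=1: formula gives 1, g = 1 ✓
  …and likewise for the remaining 12 rows.
All 16 rows match — the expression computes g exactly.

Yes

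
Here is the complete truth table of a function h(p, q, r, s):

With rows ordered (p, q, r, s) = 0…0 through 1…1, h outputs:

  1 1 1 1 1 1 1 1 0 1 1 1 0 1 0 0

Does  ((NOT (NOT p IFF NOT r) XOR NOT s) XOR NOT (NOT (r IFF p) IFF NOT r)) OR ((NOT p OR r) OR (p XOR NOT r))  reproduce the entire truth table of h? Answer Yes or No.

No

Evaluate ((NOT (NOT p IFF NOT r) XOR NOT s) XOR NOT (NOT (r IFF p) IFF NOT r)) OR ((NOT p OR r) OR (p XOR NOT r)) on each row and compare to h:
  p=0, q=0, r=0, s=0: formula gives 1, h = 1 ✓
  p=0, q=0, r=0, s=1: formula gives 1, h = 1 ✓
  p=0, q=0, r=1, s=0: formula gives 1, h = 1 ✓
  p=0, q=0, r=1, s=1: formula gives 1, h = 1 ✓
  …
  p=1, q=1, r=1, s=0: formula gives 1, but h = 0 ✗
A single disagreement suffices: at (1,1,1,0) they differ, so the formula does not compute h.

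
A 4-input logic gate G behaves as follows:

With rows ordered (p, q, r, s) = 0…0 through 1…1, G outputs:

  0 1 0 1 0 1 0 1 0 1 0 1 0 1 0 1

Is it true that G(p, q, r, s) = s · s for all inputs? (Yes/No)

Yes

Evaluate s · s on each row and compare to G:
  p=0, q=0, r=0, s=0: formula gives 0, G = 0 ✓
  p=0, q=0, r=0, s=1: formula gives 1, G = 1 ✓
  p=0, q=0, r=1, s=0: formula gives 0, G = 0 ✓
  p=0, q=0, r=1, s=1: formula gives 1, G = 1 ✓
  …and likewise for the remaining 12 rows.
Every row agrees, so the formula is equivalent.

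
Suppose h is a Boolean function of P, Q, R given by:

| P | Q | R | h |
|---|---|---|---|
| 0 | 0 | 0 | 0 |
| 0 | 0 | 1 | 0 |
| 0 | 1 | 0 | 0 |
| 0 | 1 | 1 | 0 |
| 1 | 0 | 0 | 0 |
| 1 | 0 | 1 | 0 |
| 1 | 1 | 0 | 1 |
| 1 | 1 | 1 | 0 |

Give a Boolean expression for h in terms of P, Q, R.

Only row (1,1,0) gives 1. That row's minterm P·Q·¬R is h directly.

h(P, Q, R) = (P & Q) & ~R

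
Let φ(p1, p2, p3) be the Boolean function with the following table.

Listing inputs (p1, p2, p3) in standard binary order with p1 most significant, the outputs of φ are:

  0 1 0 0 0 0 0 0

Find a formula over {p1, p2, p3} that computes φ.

φ(p1, p2, p3) = (~p1 & ~p2) & p3

Only row (0,0,1) gives 1. That row's minterm ¬p1·¬p2·p3 is φ directly.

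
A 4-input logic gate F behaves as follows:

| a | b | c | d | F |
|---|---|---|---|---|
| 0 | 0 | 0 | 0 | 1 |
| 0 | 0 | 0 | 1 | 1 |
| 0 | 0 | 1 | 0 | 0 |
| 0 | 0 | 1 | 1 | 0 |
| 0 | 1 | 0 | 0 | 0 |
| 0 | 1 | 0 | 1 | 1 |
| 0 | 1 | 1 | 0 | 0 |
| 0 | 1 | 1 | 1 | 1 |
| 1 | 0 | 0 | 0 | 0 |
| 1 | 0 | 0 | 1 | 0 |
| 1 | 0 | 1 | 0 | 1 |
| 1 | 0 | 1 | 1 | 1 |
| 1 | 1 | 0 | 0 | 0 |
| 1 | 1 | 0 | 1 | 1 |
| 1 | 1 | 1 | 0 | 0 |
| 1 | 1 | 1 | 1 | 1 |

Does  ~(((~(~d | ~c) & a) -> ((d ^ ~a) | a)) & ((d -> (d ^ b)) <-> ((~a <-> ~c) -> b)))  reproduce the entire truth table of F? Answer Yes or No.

Check the formula against F row by row:
  a=0, b=0, c=0, d=0: formula gives 1, F = 1 ✓
  a=0, b=0, c=0, d=1: formula gives 1, F = 1 ✓
  a=0, b=0, c=1, d=0: formula gives 0, F = 0 ✓
  a=0, b=0, c=1, d=1: formula gives 0, F = 0 ✓
  … (the remaining 12 rows also agree.)
All 16 rows match — the expression computes F exactly.

Yes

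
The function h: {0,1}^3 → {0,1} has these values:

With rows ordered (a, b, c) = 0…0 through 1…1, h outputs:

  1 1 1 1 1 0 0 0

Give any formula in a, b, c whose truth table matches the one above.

There are just 3 zero rows: (1,0,1), (1,1,0), (1,1,1). Their minterms are a·¬b·c, a·b·¬c, a·b·c; the OR of those covers precisely the 0-outputs, and negating it yields h.

h(a, b, c) = not ((((a and not b) and c) or ((a and b) and not c)) or ((a and b) and c))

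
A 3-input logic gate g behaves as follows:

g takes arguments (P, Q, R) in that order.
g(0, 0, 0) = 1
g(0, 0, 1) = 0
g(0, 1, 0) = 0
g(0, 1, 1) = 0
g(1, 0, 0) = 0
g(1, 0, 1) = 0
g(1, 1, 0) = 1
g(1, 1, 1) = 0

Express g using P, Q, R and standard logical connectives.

g(P, Q, R) = ((¬P ∧ ¬Q) ∧ ¬R) ∨ ((P ∧ Q) ∧ ¬R)

g=1 on 2 inputs: (0,0,0), (1,1,0). Reading each as a conjunction of literals (¬P·¬Q·¬R, P·Q·¬R) and taking the OR gives the canonical DNF.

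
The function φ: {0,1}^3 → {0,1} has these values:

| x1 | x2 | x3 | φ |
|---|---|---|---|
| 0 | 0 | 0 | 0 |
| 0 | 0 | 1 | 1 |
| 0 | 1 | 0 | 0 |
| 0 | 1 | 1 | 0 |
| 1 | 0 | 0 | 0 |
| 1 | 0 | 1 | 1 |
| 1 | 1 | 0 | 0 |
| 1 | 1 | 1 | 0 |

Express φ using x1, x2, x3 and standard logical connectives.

φ(x1, x2, x3) = ((NOT x1 AND NOT x2) AND x3) OR ((x1 AND NOT x2) AND x3)

The 1-rows are (0,0,1), (1,0,1). Each contributes one minterm — ¬x1·¬x2·x3; x1·¬x2·x3 — and their disjunction is a sum-of-products form of φ.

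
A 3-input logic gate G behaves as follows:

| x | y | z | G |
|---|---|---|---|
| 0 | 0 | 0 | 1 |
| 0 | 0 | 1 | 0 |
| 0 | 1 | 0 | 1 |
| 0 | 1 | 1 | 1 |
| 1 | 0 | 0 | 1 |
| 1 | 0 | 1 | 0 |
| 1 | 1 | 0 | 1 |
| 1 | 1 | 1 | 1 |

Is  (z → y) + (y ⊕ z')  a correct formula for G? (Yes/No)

Yes

Test each input against both G and the formula:
  x=0, y=0, z=0: formula gives 1, G = 1 ✓
  x=0, y=0, z=1: formula gives 0, G = 0 ✓
  x=0, y=1, z=0: formula gives 1, G = 1 ✓
  x=0, y=1, z=1: formula gives 1, G = 1 ✓
  x=1, y=0, z=0: formula gives 1, G = 1 ✓
  … (the remaining 3 rows also agree.)
Every row agrees, so the formula is equivalent.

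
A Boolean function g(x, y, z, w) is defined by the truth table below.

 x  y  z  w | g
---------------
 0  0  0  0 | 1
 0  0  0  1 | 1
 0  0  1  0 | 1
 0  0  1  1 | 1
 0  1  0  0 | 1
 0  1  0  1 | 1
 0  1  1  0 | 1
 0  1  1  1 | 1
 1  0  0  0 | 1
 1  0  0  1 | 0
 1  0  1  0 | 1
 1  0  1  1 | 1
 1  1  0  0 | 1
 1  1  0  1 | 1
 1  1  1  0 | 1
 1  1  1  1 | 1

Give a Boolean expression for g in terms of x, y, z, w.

g(x, y, z, w) = ¬(((x ∧ ¬y) ∧ ¬z) ∧ w)

g is 0 on exactly one input, (1,0,0,1), whose minterm is x·¬y·¬z·w. So g is the negation of that single conjunction.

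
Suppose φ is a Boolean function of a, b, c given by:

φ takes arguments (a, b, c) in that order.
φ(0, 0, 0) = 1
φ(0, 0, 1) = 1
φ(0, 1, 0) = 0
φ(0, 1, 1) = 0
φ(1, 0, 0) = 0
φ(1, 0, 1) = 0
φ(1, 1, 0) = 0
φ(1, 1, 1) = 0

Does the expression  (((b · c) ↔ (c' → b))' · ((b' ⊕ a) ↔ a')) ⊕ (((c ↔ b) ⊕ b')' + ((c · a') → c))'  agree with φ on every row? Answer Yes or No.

Test each input against both φ and the formula:
  a=0, b=0, c=0: formula gives 0, but φ = 1 ✗
Row (0,0,0) is a counterexample, so the formula is not equivalent to φ.

No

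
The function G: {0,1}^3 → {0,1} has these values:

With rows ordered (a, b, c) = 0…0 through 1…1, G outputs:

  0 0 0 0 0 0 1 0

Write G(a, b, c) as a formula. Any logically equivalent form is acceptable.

G(a, b, c) = (a & b) & ~c

Only row (1,1,0) gives 1. That row's minterm a·b·¬c is G directly.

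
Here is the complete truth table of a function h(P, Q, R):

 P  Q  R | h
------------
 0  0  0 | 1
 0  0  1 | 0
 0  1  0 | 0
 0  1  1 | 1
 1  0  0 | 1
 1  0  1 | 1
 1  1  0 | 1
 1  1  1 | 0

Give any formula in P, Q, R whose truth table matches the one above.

h is 0 on only 3 rows — (0,0,1), (0,1,0), (1,1,1). Writing each as a minterm (¬P·¬Q·R, ¬P·Q·¬R, P·Q·R) and OR-ing them characterizes exactly where h=0, so h is the negation of that disjunction.

h(P, Q, R) = not ((((not P and not Q) and R) or ((not P and Q) and not R)) or ((P and Q) and R))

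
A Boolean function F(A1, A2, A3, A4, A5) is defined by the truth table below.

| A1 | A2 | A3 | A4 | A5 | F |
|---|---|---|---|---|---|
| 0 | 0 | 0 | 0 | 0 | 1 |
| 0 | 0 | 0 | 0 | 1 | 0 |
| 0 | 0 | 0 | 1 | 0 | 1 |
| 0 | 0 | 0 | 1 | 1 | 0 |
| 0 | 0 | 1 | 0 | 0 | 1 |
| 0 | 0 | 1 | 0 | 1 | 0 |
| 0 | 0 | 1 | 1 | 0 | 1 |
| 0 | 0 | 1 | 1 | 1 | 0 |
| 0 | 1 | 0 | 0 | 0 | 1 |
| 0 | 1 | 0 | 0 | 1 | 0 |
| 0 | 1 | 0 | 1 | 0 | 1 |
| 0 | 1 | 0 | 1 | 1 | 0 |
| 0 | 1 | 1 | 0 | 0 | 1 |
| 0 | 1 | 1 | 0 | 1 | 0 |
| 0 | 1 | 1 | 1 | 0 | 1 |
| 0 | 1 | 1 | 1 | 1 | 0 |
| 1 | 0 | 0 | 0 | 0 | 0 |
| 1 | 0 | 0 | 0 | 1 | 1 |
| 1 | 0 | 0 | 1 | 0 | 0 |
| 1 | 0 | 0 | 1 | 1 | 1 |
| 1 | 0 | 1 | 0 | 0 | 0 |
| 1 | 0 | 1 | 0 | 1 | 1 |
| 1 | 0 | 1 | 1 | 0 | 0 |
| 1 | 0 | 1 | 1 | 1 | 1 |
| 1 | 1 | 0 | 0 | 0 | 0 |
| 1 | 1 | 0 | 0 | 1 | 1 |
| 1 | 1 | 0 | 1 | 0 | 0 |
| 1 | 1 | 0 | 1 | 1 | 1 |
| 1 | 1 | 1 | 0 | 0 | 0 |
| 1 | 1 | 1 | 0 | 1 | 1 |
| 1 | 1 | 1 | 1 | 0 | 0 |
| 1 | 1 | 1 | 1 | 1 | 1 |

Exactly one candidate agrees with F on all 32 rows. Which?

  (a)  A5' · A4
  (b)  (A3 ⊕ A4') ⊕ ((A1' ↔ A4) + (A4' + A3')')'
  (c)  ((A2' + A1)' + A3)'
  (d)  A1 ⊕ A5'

(a) fails at (0,0,0,0,0): the formula yields 0, F is 1.
(b) fails at (0,0,0,0,0): the formula yields 0, F is 1.
(c) fails at (0,0,0,0,1): the formula yields 1, F is 0.
Only (d) survives; checking it on all 32 rows confirms it matches F.

d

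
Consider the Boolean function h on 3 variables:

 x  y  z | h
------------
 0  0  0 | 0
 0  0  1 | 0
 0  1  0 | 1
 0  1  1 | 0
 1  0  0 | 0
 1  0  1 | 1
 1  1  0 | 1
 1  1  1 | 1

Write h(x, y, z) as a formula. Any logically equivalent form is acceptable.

h(x, y, z) = ((((~x & y) & ~z) | ((x & ~y) & z)) | ((x & y) & ~z)) | ((x & y) & z)

h=1 on 4 inputs: (0,1,0), (1,0,1), (1,1,0), (1,1,1). Reading each as a conjunction of literals (¬x·y·¬z, x·¬y·z, x·y·¬z, x·y·z) and taking the OR gives the canonical DNF.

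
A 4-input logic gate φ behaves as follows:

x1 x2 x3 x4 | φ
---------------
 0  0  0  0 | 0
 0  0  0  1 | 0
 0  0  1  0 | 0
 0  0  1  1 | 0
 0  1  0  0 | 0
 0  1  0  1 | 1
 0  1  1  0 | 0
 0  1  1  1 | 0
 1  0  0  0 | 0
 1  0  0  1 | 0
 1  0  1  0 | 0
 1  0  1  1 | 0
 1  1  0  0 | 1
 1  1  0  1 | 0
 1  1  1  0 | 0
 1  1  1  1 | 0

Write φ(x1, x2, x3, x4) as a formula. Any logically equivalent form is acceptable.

The 1-rows are (0,1,0,1), (1,1,0,0). Each contributes one minterm — ¬x1·x2·¬x3·x4; x1·x2·¬x3·¬x4 — and their disjunction is a sum-of-products form of φ.

φ(x1, x2, x3, x4) = (((not x1 and x2) and not x3) and x4) or (((x1 and x2) and not x3) and not x4)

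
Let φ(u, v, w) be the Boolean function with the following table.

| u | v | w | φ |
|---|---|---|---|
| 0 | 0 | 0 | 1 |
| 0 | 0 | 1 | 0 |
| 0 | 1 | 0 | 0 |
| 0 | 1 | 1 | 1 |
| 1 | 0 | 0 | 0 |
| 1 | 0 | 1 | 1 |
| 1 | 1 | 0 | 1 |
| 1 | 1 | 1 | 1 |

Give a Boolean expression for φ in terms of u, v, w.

φ(u, v, w) = ((((u' · v') · w) + ((u' · v) · w')) + ((u · v') · w'))'

φ is 0 on only 3 rows — (0,0,1), (0,1,0), (1,0,0). Writing each as a minterm (¬u·¬v·w, ¬u·v·¬w, u·¬v·¬w) and OR-ing them characterizes exactly where φ=0, so φ is the negation of that disjunction.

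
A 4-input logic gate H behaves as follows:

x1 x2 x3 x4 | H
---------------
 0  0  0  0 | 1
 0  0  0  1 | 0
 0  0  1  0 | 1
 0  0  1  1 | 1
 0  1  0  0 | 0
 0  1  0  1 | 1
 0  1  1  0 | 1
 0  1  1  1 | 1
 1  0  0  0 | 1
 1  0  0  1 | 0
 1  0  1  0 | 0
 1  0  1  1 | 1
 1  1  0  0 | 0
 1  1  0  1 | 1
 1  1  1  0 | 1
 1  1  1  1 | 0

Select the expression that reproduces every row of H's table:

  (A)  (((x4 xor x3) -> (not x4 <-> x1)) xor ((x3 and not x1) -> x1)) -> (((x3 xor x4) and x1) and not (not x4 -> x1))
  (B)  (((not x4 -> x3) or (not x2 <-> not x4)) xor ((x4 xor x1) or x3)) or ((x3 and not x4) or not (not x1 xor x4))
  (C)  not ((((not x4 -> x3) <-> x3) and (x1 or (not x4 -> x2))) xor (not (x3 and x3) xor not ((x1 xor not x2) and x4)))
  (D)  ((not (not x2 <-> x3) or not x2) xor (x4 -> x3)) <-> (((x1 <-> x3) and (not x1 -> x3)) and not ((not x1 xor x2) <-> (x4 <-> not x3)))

(A): at (0,0,0,1) it gives 1, but H = 0 — eliminated.
(B): at (0,0,0,1) it gives 1, but H = 0 — eliminated.
(C): at (0,0,1,0) it gives 0, but H = 1 — eliminated.
Only (D) survives; checking it on all 16 rows confirms it matches H.

D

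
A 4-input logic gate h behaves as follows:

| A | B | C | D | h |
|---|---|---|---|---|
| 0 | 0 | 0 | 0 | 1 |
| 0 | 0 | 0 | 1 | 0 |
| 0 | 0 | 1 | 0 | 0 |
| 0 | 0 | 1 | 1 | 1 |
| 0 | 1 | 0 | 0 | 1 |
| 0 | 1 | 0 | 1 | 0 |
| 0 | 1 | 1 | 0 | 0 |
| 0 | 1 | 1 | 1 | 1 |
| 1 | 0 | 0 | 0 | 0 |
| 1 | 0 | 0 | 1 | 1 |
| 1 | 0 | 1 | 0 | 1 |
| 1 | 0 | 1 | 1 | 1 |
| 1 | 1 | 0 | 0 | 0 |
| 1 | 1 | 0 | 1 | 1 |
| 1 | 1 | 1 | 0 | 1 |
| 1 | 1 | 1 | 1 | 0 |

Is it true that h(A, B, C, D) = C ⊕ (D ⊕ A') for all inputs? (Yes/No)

No

Check the formula against h row by row:
  A=0, B=0, C=0, D=0: formula gives 1, h = 1 ✓
  A=0, B=0, C=0, D=1: formula gives 0, h = 0 ✓
  A=0, B=0, C=1, D=0: formula gives 0, h = 0 ✓
  A=0, B=0, C=1, D=1: formula gives 1, h = 1 ✓
  …
  A=1, B=0, C=1, D=1: formula gives 0, but h = 1 ✗
Since they disagree at (1,0,1,1), the expression is not a correct formula for h.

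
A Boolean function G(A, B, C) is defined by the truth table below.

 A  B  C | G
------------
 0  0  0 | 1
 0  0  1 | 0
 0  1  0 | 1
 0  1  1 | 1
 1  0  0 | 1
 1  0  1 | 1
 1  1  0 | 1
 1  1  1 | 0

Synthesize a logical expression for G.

G(A, B, C) = ~(((~A & ~B) & C) | ((A & B) & C))

G is 0 on only 2 rows — (0,0,1), (1,1,1). Writing each as a minterm (¬A·¬B·C, A·B·C) and OR-ing them characterizes exactly where G=0, so G is the negation of that disjunction.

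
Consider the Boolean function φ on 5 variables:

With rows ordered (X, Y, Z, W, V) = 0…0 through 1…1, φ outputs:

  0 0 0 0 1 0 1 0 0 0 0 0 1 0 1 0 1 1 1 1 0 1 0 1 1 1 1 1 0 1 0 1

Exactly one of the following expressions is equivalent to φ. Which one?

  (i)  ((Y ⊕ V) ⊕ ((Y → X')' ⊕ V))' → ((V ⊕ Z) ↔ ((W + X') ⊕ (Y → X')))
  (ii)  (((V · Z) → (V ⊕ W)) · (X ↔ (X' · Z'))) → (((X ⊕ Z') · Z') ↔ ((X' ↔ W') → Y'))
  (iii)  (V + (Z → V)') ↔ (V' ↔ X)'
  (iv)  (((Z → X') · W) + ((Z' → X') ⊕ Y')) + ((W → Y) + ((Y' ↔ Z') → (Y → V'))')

(i) fails at (0,0,0,0,0): the formula yields 1, φ is 0.
(ii) fails at (0,0,0,0,0): the formula yields 1, φ is 0.
(iv) fails at (0,0,0,0,0): the formula yields 1, φ is 0.
Only (iii) survives; checking it on all 32 rows confirms it matches φ.

iii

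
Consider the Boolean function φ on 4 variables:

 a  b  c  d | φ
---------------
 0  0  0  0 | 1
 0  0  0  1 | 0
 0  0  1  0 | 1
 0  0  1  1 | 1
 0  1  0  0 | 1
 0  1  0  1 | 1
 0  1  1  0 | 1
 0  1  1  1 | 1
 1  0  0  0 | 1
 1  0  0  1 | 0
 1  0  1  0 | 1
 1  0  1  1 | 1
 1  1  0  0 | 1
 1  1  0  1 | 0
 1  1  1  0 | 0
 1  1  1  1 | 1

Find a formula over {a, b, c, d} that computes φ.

φ is 0 on only 4 rows — (0,0,0,1), (1,0,0,1), (1,1,0,1), (1,1,1,0). Writing each as a minterm (¬a·¬b·¬c·d, a·¬b·¬c·d, a·b·¬c·d, a·b·c·¬d) and OR-ing them characterizes exactly where φ=0, so φ is the negation of that disjunction.

φ(a, b, c, d) = NOT ((((((NOT a AND NOT b) AND NOT c) AND d) OR (((a AND NOT b) AND NOT c) AND d)) OR (((a AND b) AND NOT c) AND d)) OR (((a AND b) AND c) AND NOT d))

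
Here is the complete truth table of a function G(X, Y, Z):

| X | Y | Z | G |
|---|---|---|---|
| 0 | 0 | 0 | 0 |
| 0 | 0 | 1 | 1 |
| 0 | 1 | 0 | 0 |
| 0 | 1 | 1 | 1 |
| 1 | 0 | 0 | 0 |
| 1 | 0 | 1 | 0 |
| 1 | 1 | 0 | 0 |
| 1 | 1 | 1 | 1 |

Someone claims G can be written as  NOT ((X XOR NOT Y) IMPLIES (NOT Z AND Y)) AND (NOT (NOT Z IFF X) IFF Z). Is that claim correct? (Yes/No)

Evaluate NOT ((X XOR NOT Y) IMPLIES (NOT Z AND Y)) AND (NOT (NOT Z IFF X) IFF Z) on each row and compare to G:
  X=0, Y=0, Z=0: formula gives 0, G = 0 ✓
  X=0, Y=0, Z=1: formula gives 0, but G = 1 ✗
Row (0,0,1) is a counterexample, so the formula is not equivalent to G.

No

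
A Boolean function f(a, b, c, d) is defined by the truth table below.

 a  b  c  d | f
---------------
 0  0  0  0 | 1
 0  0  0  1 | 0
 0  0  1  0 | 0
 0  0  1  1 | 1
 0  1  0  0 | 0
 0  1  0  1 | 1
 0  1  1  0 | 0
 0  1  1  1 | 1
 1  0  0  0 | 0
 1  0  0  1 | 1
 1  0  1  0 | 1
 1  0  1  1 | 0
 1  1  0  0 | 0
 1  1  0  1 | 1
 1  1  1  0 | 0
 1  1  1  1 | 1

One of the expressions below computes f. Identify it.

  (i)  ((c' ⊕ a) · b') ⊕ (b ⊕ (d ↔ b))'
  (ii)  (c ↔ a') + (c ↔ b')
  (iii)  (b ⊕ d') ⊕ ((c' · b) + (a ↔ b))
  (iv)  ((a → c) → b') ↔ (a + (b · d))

i

(ii) fails at (0,0,0,0): the formula yields 0, f is 1.
(iii) fails at (0,0,0,0): the formula yields 0, f is 1.
(iv) fails at (0,0,0,0): the formula yields 0, f is 1.
(i) is the remaining candidate, and it agrees with f on all 16 inputs.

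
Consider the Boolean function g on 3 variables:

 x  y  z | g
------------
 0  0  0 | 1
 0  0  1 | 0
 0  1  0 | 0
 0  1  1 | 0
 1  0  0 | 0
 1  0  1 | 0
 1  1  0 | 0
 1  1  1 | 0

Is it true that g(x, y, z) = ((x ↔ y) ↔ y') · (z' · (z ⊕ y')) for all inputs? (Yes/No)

Yes

Evaluate ((x ↔ y) ↔ y') · (z' · (z ⊕ y')) on each row and compare to g:
  x=0, y=0, z=0: formula gives 1, g = 1 ✓
  x=0, y=0, z=1: formula gives 0, g = 0 ✓
  x=0, y=1, z=0: formula gives 0, g = 0 ✓
  x=0, y=1, z=1: formula gives 0, g = 0 ✓
  x=1, y=0, z=0: formula gives 0, g = 0 ✓
  … (the remaining 3 rows also agree.)
Every row agrees, so the formula is equivalent.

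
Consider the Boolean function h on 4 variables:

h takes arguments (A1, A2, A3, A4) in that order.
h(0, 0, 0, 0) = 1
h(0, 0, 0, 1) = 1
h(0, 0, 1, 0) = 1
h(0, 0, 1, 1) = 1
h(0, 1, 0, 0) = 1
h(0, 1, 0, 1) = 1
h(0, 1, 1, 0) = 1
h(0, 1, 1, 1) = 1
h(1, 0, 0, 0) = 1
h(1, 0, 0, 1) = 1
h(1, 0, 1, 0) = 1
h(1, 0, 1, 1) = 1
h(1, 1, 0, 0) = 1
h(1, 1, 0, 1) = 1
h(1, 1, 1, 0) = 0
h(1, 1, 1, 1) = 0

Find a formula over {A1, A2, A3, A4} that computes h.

h(A1, A2, A3, A4) = ((((A1 · A2) · A3) · A4') + (((A1 · A2) · A3) · A4))'

There are just 2 zero rows: (1,1,1,0), (1,1,1,1). Their minterms are A1·A2·A3·¬A4, A1·A2·A3·A4; the OR of those covers precisely the 0-outputs, and negating it yields h.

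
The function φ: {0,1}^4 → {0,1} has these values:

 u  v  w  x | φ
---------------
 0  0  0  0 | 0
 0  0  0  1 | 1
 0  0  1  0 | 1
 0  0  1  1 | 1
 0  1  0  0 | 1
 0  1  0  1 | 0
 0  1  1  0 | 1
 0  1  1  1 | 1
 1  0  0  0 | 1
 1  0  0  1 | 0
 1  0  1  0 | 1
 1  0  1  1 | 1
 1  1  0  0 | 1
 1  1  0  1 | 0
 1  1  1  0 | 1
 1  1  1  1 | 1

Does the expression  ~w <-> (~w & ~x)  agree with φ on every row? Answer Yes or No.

Check the formula against φ row by row:
  u=0, v=0, w=0, x=0: formula gives 1, but φ = 0 ✗
Since they disagree at (0,0,0,0), the expression is not a correct formula for φ.

No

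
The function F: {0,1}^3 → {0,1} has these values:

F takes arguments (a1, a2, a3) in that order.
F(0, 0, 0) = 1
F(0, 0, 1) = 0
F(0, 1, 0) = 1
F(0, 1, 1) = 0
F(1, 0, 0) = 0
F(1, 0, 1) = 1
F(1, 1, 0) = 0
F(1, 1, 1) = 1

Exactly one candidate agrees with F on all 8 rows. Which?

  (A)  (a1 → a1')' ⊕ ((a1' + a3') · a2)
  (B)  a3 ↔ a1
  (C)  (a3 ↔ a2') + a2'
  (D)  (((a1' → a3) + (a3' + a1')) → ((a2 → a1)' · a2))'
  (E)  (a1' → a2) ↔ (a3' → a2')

B

(A) fails at (0,0,0): the formula yields 0, F is 1.
(C) fails at (0,0,1): the formula yields 1, F is 0.
(D) fails at (0,0,1): the formula yields 1, F is 0.
(E) fails at (0,0,0): the formula yields 0, F is 1.
That leaves (B). Evaluating it on every row reproduces the table of F exactly.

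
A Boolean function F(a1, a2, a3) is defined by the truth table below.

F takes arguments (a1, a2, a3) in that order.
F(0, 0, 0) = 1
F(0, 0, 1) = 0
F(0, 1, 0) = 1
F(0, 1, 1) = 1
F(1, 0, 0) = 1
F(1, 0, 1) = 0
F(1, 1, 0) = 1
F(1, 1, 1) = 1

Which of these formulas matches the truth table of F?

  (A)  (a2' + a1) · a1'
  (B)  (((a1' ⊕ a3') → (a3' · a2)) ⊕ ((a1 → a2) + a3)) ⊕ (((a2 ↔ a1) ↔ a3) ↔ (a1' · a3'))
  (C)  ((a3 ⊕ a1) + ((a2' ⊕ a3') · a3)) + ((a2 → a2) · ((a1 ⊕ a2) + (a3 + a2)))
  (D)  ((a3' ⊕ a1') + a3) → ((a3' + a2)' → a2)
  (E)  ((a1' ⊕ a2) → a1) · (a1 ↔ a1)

D

(A) fails at (0,0,1): the formula yields 1, F is 0.
(B) fails at (0,0,0): the formula yields 0, F is 1.
(C) fails at (0,0,0): the formula yields 0, F is 1.
(E) fails at (0,0,0): the formula yields 0, F is 1.
Only (D) survives; checking it on all 8 rows confirms it matches F.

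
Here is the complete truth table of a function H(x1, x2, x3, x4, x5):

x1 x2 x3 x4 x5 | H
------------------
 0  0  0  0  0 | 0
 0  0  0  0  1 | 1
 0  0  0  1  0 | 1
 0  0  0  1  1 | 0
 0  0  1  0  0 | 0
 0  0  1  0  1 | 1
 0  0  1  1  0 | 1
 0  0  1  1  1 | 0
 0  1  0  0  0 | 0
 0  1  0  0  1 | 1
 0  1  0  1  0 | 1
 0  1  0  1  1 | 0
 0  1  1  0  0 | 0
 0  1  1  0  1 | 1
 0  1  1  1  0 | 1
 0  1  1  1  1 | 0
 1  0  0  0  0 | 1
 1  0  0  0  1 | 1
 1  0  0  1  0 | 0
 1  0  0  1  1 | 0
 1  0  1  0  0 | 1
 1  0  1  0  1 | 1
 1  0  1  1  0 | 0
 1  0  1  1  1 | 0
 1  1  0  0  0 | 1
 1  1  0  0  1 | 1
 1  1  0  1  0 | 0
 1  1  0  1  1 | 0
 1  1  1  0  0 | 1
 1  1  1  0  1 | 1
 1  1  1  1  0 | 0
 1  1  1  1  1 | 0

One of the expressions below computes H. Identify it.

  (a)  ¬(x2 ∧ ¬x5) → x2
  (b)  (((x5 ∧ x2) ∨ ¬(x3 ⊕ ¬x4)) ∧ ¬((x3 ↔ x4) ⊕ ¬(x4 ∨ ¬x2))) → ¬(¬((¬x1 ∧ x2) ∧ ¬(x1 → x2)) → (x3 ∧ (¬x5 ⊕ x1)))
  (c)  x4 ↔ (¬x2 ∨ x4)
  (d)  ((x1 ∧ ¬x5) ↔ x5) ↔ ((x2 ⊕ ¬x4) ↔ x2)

d

(a): at (0,0,0,0,1) it gives 0, but H = 1 — eliminated.
(b): at (0,0,0,0,0) it gives 1, but H = 0 — eliminated.
(c): at (0,0,0,0,1) it gives 0, but H = 1 — eliminated.
(d) is the remaining candidate, and it agrees with H on all 32 inputs.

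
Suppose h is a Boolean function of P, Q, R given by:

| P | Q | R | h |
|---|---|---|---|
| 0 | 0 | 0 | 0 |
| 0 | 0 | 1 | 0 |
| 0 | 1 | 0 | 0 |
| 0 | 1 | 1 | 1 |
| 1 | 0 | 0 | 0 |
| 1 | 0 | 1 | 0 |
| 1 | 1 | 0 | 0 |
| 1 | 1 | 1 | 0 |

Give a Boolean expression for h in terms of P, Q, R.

Only row (0,1,1) gives 1. That row's minterm ¬P·Q·R is h directly.

h(P, Q, R) = (not P and Q) and R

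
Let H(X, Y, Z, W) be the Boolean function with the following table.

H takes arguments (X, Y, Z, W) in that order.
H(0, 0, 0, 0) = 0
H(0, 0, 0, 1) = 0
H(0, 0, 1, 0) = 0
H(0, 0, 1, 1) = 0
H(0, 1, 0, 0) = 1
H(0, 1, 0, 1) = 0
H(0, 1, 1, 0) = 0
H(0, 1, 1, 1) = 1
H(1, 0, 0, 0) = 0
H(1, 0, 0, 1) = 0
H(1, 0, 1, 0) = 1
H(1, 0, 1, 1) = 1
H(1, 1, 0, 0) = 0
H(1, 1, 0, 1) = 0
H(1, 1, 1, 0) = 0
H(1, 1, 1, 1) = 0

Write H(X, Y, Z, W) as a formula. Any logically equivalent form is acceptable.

H=1 on 4 inputs: (0,1,0,0), (0,1,1,1), (1,0,1,0), (1,0,1,1). Reading each as a conjunction of literals (¬X·Y·¬Z·¬W, ¬X·Y·Z·W, X·¬Y·Z·¬W, X·¬Y·Z·W) and taking the OR gives the canonical DNF.

H(X, Y, Z, W) = (((((X' · Y) · Z') · W') + (((X' · Y) · Z) · W)) + (((X · Y') · Z) · W')) + (((X · Y') · Z) · W)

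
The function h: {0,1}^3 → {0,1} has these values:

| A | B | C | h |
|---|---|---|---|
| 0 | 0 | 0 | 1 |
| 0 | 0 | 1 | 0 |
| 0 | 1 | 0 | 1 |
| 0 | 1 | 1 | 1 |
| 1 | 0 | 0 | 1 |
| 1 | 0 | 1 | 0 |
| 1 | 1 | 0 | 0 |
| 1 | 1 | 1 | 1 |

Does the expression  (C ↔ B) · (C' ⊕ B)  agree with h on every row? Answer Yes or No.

No

Check the formula against h row by row:
  A=0, B=0, C=0: formula gives 1, h = 1 ✓
  A=0, B=0, C=1: formula gives 0, h = 0 ✓
  A=0, B=1, C=0: formula gives 0, but h = 1 ✗
Since they disagree at (0,1,0), the expression is not a correct formula for h.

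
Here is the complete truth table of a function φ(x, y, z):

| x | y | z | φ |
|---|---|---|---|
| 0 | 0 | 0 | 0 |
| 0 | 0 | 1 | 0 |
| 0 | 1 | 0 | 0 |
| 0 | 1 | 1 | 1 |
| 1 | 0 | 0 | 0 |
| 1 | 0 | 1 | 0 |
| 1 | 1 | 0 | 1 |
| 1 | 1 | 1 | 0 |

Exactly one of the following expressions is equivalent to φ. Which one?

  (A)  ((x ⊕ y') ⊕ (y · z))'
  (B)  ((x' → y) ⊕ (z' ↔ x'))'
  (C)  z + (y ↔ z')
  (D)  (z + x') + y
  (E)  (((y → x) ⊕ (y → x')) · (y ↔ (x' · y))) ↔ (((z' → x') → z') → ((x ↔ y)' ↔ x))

(A) disagrees with φ on (0,1,0) (formula → 1, table → 0); rule it out.
(B) disagrees with φ on (0,0,1) (formula → 1, table → 0); rule it out.
(C) disagrees with φ on (0,0,1) (formula → 1, table → 0); rule it out.
(D) disagrees with φ on (0,0,0) (formula → 1, table → 0); rule it out.
Only (E) survives; checking it on all 8 rows confirms it matches φ.

E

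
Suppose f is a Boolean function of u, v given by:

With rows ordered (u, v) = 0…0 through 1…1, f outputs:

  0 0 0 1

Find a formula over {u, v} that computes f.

The output is 1 only when every input is 1 — the AND of all inputs.

f(u, v) = u AND v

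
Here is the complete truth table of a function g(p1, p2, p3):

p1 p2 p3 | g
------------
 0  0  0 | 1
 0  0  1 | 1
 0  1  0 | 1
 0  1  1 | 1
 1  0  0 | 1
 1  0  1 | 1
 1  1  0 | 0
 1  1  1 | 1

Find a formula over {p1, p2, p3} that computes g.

g(p1, p2, p3) = ((p1 · p2) · p3')'

Only row (1,1,0) gives 0. So g is 1 everywhere except there — the complement of the minterm p1·p2·¬p3.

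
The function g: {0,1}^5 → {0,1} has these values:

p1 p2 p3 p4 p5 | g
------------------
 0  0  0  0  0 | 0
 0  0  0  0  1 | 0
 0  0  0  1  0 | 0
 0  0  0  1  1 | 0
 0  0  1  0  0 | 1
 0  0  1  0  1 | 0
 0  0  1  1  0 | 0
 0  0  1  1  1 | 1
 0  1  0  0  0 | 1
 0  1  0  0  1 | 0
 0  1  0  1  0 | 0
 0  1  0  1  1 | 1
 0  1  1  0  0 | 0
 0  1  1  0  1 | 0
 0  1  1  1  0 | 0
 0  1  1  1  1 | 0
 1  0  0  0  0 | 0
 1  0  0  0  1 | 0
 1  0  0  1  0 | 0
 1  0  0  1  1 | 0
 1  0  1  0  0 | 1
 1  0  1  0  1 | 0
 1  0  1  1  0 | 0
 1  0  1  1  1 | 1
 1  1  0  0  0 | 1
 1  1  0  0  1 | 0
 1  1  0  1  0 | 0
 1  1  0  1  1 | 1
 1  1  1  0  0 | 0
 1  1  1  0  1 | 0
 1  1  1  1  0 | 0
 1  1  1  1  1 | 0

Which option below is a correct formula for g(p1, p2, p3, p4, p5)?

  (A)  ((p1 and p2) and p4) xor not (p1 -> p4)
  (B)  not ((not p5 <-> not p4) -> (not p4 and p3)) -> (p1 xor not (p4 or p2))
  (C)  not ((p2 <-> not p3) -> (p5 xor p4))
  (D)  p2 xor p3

(A): at (0,0,1,0,0) it gives 0, but g = 1 — eliminated.
(B): at (0,0,0,0,0) it gives 1, but g = 0 — eliminated.
(D): at (0,0,1,0,1) it gives 1, but g = 0 — eliminated.
(C) is the remaining candidate, and it agrees with g on all 32 inputs.

C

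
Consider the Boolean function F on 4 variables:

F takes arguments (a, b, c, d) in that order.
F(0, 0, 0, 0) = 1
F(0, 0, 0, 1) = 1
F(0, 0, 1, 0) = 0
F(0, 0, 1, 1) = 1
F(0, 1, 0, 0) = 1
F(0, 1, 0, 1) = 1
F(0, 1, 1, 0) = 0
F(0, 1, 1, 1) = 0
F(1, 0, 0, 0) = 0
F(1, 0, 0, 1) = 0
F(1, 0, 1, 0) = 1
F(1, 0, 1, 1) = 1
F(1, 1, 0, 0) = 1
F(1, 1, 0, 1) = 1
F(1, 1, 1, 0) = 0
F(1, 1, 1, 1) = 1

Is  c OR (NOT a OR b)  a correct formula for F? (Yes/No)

Evaluate c OR (NOT a OR b) on each row and compare to F:
  a=0, b=0, c=0, d=0: formula gives 1, F = 1 ✓
  a=0, b=0, c=0, d=1: formula gives 1, F = 1 ✓
  a=0, b=0, c=1, d=0: formula gives 1, but F = 0 ✗
A single disagreement suffices: at (0,0,1,0) they differ, so the formula does not compute F.

No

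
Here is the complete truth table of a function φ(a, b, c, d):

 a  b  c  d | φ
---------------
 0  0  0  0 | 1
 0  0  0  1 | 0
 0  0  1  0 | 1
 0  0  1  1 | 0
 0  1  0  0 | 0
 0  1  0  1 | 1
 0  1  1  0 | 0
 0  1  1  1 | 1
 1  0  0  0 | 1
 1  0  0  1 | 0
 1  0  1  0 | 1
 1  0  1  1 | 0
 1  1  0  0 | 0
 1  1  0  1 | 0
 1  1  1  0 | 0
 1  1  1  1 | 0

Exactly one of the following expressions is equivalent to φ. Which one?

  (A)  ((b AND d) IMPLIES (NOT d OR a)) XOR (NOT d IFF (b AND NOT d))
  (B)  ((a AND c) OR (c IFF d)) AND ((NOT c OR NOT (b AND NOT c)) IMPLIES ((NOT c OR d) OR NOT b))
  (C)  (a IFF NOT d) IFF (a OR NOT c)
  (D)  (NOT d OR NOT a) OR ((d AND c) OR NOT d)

(B): at (0,0,1,0) it gives 0, but φ = 1 — eliminated.
(C): at (0,0,0,0) it gives 0, but φ = 1 — eliminated.
(D): at (0,0,0,1) it gives 1, but φ = 0 — eliminated.
Only (A) survives; checking it on all 16 rows confirms it matches φ.

A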